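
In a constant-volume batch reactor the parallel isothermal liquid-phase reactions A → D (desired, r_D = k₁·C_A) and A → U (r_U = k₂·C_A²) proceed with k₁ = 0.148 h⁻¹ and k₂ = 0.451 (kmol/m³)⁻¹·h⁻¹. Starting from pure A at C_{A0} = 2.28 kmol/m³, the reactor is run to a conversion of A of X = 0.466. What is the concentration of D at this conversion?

C_A = C_{A0}(1−X) = 1.218 kmol/m³.
Along a PFR/batch, dC_D/dC_A = −r_D/(r_D+r_U) = −k₁/(k₁+k₂·C_A).
Integrating from C_{A0} to C_A: C_D = (0.148/0.451)·ln[(0.148+0.451·2.28)/(0.148+0.451·1.22)] = 0.3282·ln(1.176/0.6971) = 0.1717 kmol/m³.

0.172 kmol/m³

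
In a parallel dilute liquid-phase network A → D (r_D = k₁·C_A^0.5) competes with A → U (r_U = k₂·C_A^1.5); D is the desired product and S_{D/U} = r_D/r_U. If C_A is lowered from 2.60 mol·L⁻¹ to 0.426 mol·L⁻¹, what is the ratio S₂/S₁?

S_{D/U} = (k₁/k₂)·C_A⁻¹, so S₂/S₁ = (C_{A,2}/C_{A,1})⁻¹.
= 2.60/0.426 = 6.10.

6.10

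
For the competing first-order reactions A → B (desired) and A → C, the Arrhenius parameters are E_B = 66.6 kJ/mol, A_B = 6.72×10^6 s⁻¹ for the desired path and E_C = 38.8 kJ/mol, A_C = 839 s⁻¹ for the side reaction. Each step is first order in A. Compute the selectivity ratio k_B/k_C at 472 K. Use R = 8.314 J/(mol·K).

With equal orders, S_{B/C} = k_B/k_C = (A_B/A_C)·exp[(E_C−E_B)/(RT)].
(E_C−E_B)/(RT) = (38.8−66.6)×10³/(8.314×472) = -27800/3924 = -7.084.
k_B/k_C = (6.72×10^6/839)·exp(-7.084) = 8010 × 8.382×10^-4 = 6.71.
Since E_B > E_C, raising the temperature improves selectivity toward B.

6.71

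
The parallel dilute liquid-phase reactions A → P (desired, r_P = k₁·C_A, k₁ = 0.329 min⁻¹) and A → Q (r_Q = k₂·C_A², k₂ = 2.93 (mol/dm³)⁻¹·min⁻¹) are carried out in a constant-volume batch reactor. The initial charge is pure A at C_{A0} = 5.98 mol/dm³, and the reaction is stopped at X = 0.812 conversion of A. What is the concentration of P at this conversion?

0.179 mol/dm³

C_A = C_{A0}(1−X) = 1.124 mol/dm³.
Along a PFR/batch, dC_P/dC_A = −r_P/(r_P+r_Q) = −k₁/(k₁+k₂·C_A).
Integrating from C_{A0} to C_A: C_P = (0.329/2.93)·ln[(0.329+2.93·5.98)/(0.329+2.93·1.12)] = 0.1123·ln(17.85/3.623) = 0.1791 mol/dm³.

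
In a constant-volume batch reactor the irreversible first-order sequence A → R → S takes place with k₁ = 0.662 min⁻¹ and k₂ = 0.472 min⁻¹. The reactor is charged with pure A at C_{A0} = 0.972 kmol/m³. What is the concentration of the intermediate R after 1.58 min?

0.417 kmol/m³

The intermediate concentration in a first-order A→B→C sequence is C_R = k₁C_{A0}(e^(−k₁t) − e^(−k₂t))/(k₂−k₁).
e^(−k₁t) = e^(−0.662×1.58) = e^(−1.046) = 0.3514; e^(−k₂t) = e^(−0.7458) = 0.4744.
C_R = 0.662×0.972/(0.472−0.662) × (0.3514−0.4744) = (-3.387)×(-0.1230) = 0.4166 kmol/m³.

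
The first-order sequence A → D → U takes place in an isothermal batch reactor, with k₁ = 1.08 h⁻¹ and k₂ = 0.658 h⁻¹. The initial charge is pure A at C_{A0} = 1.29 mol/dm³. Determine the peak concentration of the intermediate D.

0.596 mol/dm³

Evaluating C_D at t_opt = ln(k₂/k₁)/(k₂−k₁) gives C_{D,max}/C_{A0} = (k₁/k₂)^[k₂/(k₂−k₁)].
= (1.08/0.658)^(0.658/(0.658−1.08)) = (1.641)^(-1.559) = 0.4618.
C_{D,max} = 0.4618×1.29 = 0.596 mol/dm³.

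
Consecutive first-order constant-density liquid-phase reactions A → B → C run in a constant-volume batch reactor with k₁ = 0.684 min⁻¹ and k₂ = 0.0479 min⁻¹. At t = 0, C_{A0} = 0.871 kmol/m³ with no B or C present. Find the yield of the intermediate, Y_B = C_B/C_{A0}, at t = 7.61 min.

For first-order series with pure A initially, C_B(t) = k₁C_{A0}/(k₂−k₁)·(e^(−k₁t) − e^(−k₂t)).
e^(−k₁t) = e^(−0.684×7.61) = e^(−5.205) = 0.005488; e^(−k₂t) = e^(−0.3645) = 0.6945.
C_B = 0.684×0.871/(0.0479−0.684) × (0.005488−0.6945) = (-0.9366)×(-0.6890) = 0.6453 kmol/m³.
Y_B = C_B/C_{A0} = 0.6453/0.871 = 0.741.

0.741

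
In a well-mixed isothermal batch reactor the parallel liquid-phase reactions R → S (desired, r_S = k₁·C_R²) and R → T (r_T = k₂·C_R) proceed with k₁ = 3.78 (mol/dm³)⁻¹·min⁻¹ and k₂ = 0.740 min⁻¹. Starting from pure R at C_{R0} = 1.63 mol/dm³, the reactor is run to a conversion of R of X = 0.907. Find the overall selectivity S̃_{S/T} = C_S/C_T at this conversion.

3.55

C_R = C_{R0}(1−X) = 0.1516 mol/dm³.
Along a PFR/batch, dC_T/dC_R = −r_T/(r_S+r_T) = −k₂/(k₂+k₁·C_R).
Integrating from C_{R0} to C_R: C_T = (0.740/3.78)·ln[(0.740+3.78·1.63)/(0.740+3.78·0.152)] = 0.1958·ln(6.901/1.313) = 0.3249 mol/dm³.
Then C_S = (C_{R0}−C_R) − C_T = 1.478 − 0.3249 = 1.154 mol/dm³.
S̃_{S/T} = C_S/C_T = 1.154/0.3249 = 3.55.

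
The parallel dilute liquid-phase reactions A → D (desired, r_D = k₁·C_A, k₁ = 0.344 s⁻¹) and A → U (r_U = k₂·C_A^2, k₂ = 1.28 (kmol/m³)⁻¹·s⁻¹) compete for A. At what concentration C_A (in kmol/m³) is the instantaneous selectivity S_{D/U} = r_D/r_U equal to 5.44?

S_{D/U} = (k₁/k₂)·C_A⁻¹ ⇒ C_A = (S·k₂/k₁)^(-1).
= (5.44×1.28/0.344)^(-1) = (20.24)^(-1) = 0.0494 kmol/m³.

0.0494 kmol/m³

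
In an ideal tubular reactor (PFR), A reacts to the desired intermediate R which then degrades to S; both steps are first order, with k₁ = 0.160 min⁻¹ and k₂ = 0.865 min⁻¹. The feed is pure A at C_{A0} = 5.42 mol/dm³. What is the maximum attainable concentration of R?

0.684 mol/dm³

At the optimum, C_{R,max}/C_{A0} = (k₁/k₂)^[k₂/(k₂−k₁)].
= (0.160/0.865)^(0.865/(0.865−0.160)) = (0.1850)^(1.227) = 0.1261.
C_{R,max} = 0.1261×5.42 = 0.684 mol/dm³.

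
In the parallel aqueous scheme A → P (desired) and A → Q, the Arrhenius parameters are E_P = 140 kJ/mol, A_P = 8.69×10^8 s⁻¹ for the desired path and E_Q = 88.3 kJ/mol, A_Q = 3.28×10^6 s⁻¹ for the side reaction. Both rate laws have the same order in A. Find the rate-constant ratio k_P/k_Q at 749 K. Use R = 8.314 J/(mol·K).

With equal orders, S_{P/Q} = k_P/k_Q = (A_P/A_Q)·exp[(E_Q−E_P)/(RT)].
(E_Q−E_P)/(RT) = (88.3−140)×10³/(8.314×749) = -51700/6227 = -8.302.
k_P/k_Q = (8.69×10^8/3.28×10^6)·exp(-8.302) = 264.9 × 2.479×10^-4 = 0.0657.
Since E_P > E_Q, raising the temperature improves selectivity toward P.

0.0657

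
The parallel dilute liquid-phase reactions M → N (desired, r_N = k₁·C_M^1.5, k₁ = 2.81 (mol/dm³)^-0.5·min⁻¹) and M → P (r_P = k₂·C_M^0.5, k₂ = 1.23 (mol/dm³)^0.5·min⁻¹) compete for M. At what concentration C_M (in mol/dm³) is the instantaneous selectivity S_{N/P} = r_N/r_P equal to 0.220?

0.0963 mol/dm³

S_{N/P} = (k₁/k₂)·C_M ⇒ C_M = S·k₂/k₁.
= 0.220×1.23/2.81 = 0.0963 mol/dm³.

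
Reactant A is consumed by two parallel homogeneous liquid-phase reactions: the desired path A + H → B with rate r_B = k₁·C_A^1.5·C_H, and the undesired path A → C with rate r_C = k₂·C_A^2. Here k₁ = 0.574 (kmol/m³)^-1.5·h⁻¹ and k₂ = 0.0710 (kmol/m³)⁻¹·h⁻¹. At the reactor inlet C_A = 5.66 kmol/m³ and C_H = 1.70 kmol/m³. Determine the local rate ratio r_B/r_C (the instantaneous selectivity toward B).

5.78

S_{B/C} = r_B/r_C = (k₁·C_A^1.5·C_H)/(k₂·C_A^2) = (k₁/k₂)·C_A^-0.5·C_H.
= (0.574×5.660^1.5×1.700) / (0.0710×5.660^2) = 13.14/2.275 = 5.78.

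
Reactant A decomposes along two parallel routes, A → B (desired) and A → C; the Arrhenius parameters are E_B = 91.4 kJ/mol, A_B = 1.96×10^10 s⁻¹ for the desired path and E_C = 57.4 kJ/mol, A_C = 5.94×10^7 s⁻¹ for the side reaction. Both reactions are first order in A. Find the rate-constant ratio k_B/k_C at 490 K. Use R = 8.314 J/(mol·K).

k_B/k_C = (A_B/A_C)·exp[−(E_B−E_C)/(RT)] = (A_B/A_C)·exp[(E_C−E_B)/(RT)].
(E_C−E_B)/(RT) = (57.4−91.4)×10³/(8.314×490) = -34000/4074 = -8.346.
k_B/k_C = (1.96×10^10/5.94×10^7)·exp(-8.346) = 330.0 × 2.374×10^-4 = 0.0783.

0.0783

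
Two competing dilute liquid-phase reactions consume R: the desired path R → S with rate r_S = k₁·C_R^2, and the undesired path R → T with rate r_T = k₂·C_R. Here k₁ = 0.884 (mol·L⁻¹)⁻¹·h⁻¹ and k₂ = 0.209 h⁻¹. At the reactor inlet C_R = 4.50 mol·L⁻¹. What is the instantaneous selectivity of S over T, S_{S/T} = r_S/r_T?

19.0

S_{S/T} = r_S/r_T = (k₁·C_R^2)/(k₂·C_R) = (k₁/k₂)·C_R.
= (0.884×4.500^2) / (0.209×4.500) = 17.90/0.9405 = 19.0.
Since the desired path is higher order in R, keeping C_R high (PFR or concentrated feed) favours S.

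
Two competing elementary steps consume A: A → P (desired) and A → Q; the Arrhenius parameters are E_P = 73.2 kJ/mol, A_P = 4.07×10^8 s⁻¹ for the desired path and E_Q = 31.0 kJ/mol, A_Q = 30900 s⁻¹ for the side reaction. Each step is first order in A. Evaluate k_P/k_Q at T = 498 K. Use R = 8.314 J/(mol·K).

Since both paths have the same order in A, the concentration cancels and S_{P/Q} = k_P/k_Q = (A_P/A_Q)·exp[(E_Q−E_P)/(RT)].
(E_Q−E_P)/(RT) = (31.0−73.2)×10³/(8.314×498) = -42200/4140 = -10.19.
k_P/k_Q = (4.07×10^8/30900)·exp(-10.19) = 13172 × 3.746×10^-5 = 0.493.

0.493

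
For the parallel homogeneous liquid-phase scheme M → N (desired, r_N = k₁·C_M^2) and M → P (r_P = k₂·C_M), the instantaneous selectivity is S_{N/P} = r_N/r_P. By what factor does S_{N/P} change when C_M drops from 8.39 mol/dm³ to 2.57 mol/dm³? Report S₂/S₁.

S_{N/P} = (k₁/k₂)·C_M, so S₂/S₁ = (C_{M,2}/C_{M,1}).
= 2.57/8.39 = 0.306.
Selectivity toward N falls as C_M falls — high-concentration operation is favoured.

0.306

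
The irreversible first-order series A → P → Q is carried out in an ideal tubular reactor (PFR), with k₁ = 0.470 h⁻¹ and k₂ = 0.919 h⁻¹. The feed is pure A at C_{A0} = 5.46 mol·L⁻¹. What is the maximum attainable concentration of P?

1.38 mol·L⁻¹

For a first-order series the maximum intermediate yield is C_{P,max}/C_{A0} = (k₁/k₂)^[k₂/(k₂−k₁)].
= (0.470/0.919)^(0.919/(0.919−0.470)) = (0.5114)^(2.047) = 0.2535.
C_{P,max} = 0.2535×5.46 = 1.38 mol·L⁻¹.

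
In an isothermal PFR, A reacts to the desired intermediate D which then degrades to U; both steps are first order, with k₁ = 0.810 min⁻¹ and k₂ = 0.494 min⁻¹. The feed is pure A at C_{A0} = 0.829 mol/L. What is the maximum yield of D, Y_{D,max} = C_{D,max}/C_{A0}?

Evaluating C_D at τ_opt = ln(k₂/k₁)/(k₂−k₁) gives C_{D,max}/C_{A0} = (k₁/k₂)^[k₂/(k₂−k₁)].
= (0.810/0.494)^(0.494/(0.494−0.810)) = (1.640)^(-1.563) = 0.4616.

0.462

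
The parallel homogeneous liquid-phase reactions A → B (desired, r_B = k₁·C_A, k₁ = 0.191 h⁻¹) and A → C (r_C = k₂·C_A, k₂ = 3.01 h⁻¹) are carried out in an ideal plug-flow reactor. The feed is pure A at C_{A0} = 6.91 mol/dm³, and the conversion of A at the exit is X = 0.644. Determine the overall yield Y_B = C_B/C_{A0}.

C_A = C_{A0}(1−X) = 2.460 mol/dm³.
Both paths are first order in A, so the instantaneous fraction to B is constant: dC_B/d(−C_A) = k₁/(k₁+k₂) = 0.05967.
C_B = 0.05967·(C_{A0}−C_A) = 0.05967×4.450 = 0.266 mol/dm³.
Y_B = C_B/C_{A0} = 0.2655/6.91 = 0.0384.

0.0384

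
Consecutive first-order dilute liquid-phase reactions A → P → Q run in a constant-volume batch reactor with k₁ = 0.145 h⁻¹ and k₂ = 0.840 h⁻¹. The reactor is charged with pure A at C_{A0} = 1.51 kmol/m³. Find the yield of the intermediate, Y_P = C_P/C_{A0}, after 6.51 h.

0.0803

Solving the coupled first-order balances gives C_P(t) = [k₁/(k₂−k₁)]·C_{A0}·(e^(−k₁t) − e^(−k₂t)).
e^(−k₁t) = e^(−0.145×6.51) = e^(−0.9439) = 0.3891; e^(−k₂t) = e^(−5.468) = 0.004218.
C_P = 0.145×1.51/(0.840−0.145) × (0.3891−0.004218) = 0.3150×0.3849 = 0.1212 kmol/m³.
Y_P = C_P/C_{A0} = 0.1212/1.51 = 0.0803.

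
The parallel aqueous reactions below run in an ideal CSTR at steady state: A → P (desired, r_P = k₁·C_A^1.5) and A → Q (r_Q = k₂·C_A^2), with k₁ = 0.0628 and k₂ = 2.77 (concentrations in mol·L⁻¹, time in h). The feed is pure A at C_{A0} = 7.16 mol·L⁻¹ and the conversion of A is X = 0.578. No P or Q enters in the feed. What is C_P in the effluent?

Exit C_A = C_{A0}(1−X) = 7.16×0.422 = 3.022 mol·L⁻¹.
Rates in a CSTR are evaluated at the outlet concentration: r_P = 0.0628×3.022^1.5 = 0.3298, r_Q = 2.77×3.022^2 = 25.29.
Fraction of consumed A going to P: r_P/(r_P+r_Q) = 0.01287.
C_P = 0.01287·C_{A0}·X = 0.01287×7.16×0.578 = 0.0533 mol·L⁻¹.

0.0533 mol·L⁻¹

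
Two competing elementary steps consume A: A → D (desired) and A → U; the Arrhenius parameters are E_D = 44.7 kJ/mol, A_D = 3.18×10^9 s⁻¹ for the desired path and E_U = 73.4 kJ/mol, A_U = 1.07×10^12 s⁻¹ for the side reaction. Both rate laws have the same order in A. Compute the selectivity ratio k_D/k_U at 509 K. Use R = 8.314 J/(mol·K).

2.62

Since both paths have the same order in A, the concentration cancels and S_{D/U} = k_D/k_U = (A_D/A_U)·exp[(E_U−E_D)/(RT)].
(E_U−E_D)/(RT) = (73.4−44.7)×10³/(8.314×509) = 28700/4232 = 6.782.
k_D/k_U = (3.18×10^9/1.07×10^12)·exp(6.782) = 0.002972 × 881.8 = 2.62.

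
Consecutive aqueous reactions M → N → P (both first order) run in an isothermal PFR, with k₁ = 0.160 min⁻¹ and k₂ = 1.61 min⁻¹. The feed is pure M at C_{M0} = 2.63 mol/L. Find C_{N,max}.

0.203 mol/L

For a first-order series the maximum intermediate yield is C_{N,max}/C_{M0} = (k₁/k₂)^[k₂/(k₂−k₁)].
= (0.160/1.61)^(1.61/(1.61−0.160)) = (0.09938)^(1.110) = 0.07703.
C_{N,max} = 0.07703×2.63 = 0.203 mol/L.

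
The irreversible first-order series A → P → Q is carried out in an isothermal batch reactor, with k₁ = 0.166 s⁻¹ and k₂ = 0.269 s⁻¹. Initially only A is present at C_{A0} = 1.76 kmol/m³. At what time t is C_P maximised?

4.69 s

For first-order series the maximum of C_P occurs at t_opt = ln(k₂/k₁)/(k₂−k₁).
= ln(0.269/0.166)/(0.269−0.166) = ln(1.620)/0.1030 = 0.4827/0.1030 = 4.69 s.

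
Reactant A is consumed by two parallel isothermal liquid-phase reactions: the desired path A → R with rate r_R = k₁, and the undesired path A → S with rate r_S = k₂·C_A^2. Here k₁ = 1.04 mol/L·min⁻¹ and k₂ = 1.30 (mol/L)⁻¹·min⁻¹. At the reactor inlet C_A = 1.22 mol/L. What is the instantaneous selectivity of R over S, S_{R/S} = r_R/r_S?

0.537

S_{R/S} = r_R/r_S = (k₁)/(k₂·C_A^2) = (k₁/k₂)·C_A^-2.
= (1.04) / (1.30×1.220^2) = 1.040/1.935 = 0.537.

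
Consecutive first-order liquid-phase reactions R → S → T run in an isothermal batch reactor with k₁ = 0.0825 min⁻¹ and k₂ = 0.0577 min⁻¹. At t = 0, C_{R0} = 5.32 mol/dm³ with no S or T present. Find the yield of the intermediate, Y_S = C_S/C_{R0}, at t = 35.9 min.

0.247

Solving the coupled first-order balances gives C_S(t) = [k₁/(k₂−k₁)]·C_{R0}·(e^(−k₁t) − e^(−k₂t)).
e^(−k₁t) = e^(−0.0825×35.9) = e^(−2.962) = 0.05173; e^(−k₂t) = e^(−2.071) = 0.1260.
C_S = 0.0825×5.32/(0.0577−0.0825) × (0.05173−0.1260) = (-17.70)×(-0.07428) = 1.315 mol/dm³.
Y_S = C_S/C_{R0} = 1.315/5.32 = 0.247.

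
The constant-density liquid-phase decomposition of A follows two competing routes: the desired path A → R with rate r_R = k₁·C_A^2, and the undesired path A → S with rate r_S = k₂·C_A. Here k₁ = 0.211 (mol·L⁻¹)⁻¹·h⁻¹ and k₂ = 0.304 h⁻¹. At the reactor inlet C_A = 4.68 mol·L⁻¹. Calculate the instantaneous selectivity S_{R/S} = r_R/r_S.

3.25

S_{R/S} = r_R/r_S = (k₁·C_A^2)/(k₂·C_A) = (k₁/k₂)·C_A.
= (0.211×4.680^2) / (0.304×4.680) = 4.621/1.423 = 3.25.
Since the desired path is higher order in A, keeping C_A high (PFR or concentrated feed) favours R.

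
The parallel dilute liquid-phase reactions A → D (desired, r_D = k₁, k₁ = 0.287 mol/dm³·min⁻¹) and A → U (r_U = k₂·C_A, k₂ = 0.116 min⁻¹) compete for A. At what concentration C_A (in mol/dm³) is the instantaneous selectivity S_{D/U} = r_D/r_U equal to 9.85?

S_{D/U} = (k₁/k₂)·C_A⁻¹ ⇒ C_A = (S·k₂/k₁)^(-1).
= (9.85×0.116/0.287)^(-1) = (3.981)^(-1) = 0.251 mol/dm³.

0.251 mol/dm³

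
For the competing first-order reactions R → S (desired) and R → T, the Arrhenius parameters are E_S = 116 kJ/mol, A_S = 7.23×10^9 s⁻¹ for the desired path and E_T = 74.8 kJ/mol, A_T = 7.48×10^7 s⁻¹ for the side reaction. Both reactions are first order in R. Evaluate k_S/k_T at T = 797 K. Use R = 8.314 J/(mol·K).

k_S/k_T = (A_S/A_T)·exp[−(E_S−E_T)/(RT)] = (A_S/A_T)·exp[(E_T−E_S)/(RT)].
(E_T−E_S)/(RT) = (74.8−116)×10³/(8.314×797) = -41200/6626 = -6.218.
k_S/k_T = (7.23×10^9/7.48×10^7)·exp(-6.218) = 96.66 × 0.001994 = 0.193.

0.193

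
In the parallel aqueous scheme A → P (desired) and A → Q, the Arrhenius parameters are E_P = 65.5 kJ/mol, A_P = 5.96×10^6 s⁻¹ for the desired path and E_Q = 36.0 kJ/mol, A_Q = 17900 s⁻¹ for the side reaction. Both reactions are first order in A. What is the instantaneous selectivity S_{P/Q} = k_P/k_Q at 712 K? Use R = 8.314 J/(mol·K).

Since both paths have the same order in A, the concentration cancels and S_{P/Q} = k_P/k_Q = (A_P/A_Q)·exp[(E_Q−E_P)/(RT)].
(E_Q−E_P)/(RT) = (36.0−65.5)×10³/(8.314×712) = -29500/5920 = -4.983.
k_P/k_Q = (5.96×10^6/17900)·exp(-4.983) = 333.0 × 0.006850 = 2.28.
Since E_P > E_Q, raising the temperature improves selectivity toward P.

2.28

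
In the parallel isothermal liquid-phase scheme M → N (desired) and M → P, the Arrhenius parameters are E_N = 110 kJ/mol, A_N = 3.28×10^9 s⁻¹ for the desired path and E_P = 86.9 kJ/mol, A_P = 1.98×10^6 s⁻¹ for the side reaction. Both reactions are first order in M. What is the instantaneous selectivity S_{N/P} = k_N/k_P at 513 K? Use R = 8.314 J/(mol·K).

With equal orders, S_{N/P} = k_N/k_P = (A_N/A_P)·exp[(E_P−E_N)/(RT)].
(E_P−E_N)/(RT) = (86.9−110)×10³/(8.314×513) = -23100/4265 = -5.416.
k_N/k_P = (3.28×10^9/1.98×10^6)·exp(-5.416) = 1657 × 0.004445 = 7.36.
Since E_N > E_P, raising the temperature improves selectivity toward N.

7.36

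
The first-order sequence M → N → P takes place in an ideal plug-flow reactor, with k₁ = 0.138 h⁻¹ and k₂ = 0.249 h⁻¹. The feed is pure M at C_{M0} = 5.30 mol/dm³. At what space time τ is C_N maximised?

5.32 h

Setting dC_N/dτ = 0 gives τ_opt = ln(k₂/k₁)/(k₂−k₁).
= ln(0.249/0.138)/(0.249−0.138) = ln(1.804)/0.1110 = 0.5902/0.1110 = 5.32 h.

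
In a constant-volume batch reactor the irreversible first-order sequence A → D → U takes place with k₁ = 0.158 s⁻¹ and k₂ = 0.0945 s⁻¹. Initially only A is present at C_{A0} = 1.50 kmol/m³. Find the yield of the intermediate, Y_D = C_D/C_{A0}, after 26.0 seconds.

0.172

The intermediate concentration in a first-order A→B→C sequence is C_D = k₁C_{A0}(e^(−k₁t) − e^(−k₂t))/(k₂−k₁).
e^(−k₁t) = e^(−0.158×26.0) = e^(−4.108) = 0.01644; e^(−k₂t) = e^(−2.457) = 0.08569.
C_D = 0.158×1.50/(0.0945−0.158) × (0.01644−0.08569) = (-3.732)×(-0.06925) = 0.2585 kmol/m³.
Y_D = C_D/C_{A0} = 0.2585/1.50 = 0.172.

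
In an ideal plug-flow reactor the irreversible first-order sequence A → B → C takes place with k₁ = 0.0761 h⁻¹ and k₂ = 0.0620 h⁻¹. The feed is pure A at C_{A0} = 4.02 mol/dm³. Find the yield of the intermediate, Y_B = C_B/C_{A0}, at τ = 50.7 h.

0.119

Solving the coupled first-order balances gives C_B(τ) = [k₁/(k₂−k₁)]·C_{A0}·(e^(−k₁τ) − e^(−k₂τ)).
e^(−k₁τ) = e^(−0.0761×50.7) = e^(−3.858) = 0.02110; e^(−k₂τ) = e^(−3.143) = 0.04314.
C_B = 0.0761×4.02/(0.0620−0.0761) × (0.02110−0.04314) = (-21.70)×(-0.02203) = 0.4780 mol/dm³.
Y_B = C_B/C_{A0} = 0.4780/4.02 = 0.119.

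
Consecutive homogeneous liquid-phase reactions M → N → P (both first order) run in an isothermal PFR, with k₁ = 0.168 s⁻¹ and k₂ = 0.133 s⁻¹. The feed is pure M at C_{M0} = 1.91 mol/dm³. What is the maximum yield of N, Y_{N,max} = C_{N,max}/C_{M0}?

Evaluating C_N at τ_opt = ln(k₂/k₁)/(k₂−k₁) gives C_{N,max}/C_{M0} = (k₁/k₂)^[k₂/(k₂−k₁)].
= (0.168/0.133)^(0.133/(0.133−0.168)) = (1.263)^(-3.800) = 0.4116.

0.412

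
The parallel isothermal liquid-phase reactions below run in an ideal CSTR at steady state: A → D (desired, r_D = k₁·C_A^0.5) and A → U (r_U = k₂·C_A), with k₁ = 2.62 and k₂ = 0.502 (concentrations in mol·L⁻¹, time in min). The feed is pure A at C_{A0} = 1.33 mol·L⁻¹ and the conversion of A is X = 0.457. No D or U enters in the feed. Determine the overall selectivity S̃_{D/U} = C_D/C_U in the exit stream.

Exit C_A = C_{A0}(1−X) = 1.33×0.543 = 0.7222 mol·L⁻¹.
Rates in a CSTR are evaluated at the outlet concentration: r_D = 2.62×0.7222^0.5 = 2.227, r_U = 0.502×0.7222 = 0.3625.
Overall selectivity = C_D/C_U = r_Dτ/(r_Uτ) = r_D/r_U = 6.14.

6.14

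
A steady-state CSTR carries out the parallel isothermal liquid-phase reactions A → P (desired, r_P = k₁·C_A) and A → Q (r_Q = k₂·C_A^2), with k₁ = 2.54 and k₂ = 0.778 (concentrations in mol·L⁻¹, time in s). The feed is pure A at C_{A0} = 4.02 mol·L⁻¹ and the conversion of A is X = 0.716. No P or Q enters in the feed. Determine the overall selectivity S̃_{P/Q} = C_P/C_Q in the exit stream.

2.86

Exit C_A = C_{A0}(1−X) = 4.02×0.284 = 1.142 mol·L⁻¹.
In a CSTR the entire volume is at exit conditions, so r_P = 2.54×1.142 = 2.900 and r_Q = 0.778×1.142^2 = 1.014.
Overall selectivity = C_P/C_Q = r_Pτ/(r_Qτ) = r_P/r_Q = 2.86.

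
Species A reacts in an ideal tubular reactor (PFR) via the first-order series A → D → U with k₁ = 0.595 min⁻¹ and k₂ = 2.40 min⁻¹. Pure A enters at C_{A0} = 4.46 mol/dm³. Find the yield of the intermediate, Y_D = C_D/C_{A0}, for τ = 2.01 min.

For first-order series with pure A initially, C_D(τ) = k₁C_{A0}/(k₂−k₁)·(e^(−k₁τ) − e^(−k₂τ)).
e^(−k₁τ) = e^(−0.595×2.01) = e^(−1.196) = 0.3024; e^(−k₂τ) = e^(−4.824) = 0.008035.
C_D = 0.595×4.46/(2.40−0.595) × (0.3024−0.008035) = 1.470×0.2944 = 0.4328 mol/dm³.
Y_D = C_D/C_{A0} = 0.4328/4.46 = 0.0970.

0.0970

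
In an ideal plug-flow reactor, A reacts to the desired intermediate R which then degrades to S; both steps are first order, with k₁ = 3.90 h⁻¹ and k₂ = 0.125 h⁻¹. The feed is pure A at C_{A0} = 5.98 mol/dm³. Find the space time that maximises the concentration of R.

The intermediate peaks when r₁ = r₂, i.e. k₁e^(−k₁τ) = k₂e^(−k₂τ), giving τ_opt = ln(k₂/k₁)/(k₂−k₁).
= ln(0.125/3.90)/(0.125−3.90) = ln(0.03205)/-3.775 = -3.440/-3.775 = 0.911 h.

0.911 h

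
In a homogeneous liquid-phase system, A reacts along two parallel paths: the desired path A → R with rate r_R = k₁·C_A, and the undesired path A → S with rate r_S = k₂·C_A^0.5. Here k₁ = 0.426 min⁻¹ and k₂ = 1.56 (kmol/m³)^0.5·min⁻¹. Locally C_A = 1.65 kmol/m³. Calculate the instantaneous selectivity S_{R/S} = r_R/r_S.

S_{R/S} = r_R/r_S = (k₁·C_A)/(k₂·C_A^0.5) = (k₁/k₂)·C_A^0.5.
= (0.426×1.650) / (1.56×1.650^0.5) = 0.7029/2.004 = 0.351.
Since the desired path is higher order in A, keeping C_A high (PFR or concentrated feed) favours R.

0.351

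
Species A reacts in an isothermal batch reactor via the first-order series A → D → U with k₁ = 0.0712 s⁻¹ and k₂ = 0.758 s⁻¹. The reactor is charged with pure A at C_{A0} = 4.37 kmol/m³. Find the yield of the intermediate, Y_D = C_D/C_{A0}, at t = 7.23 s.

0.0615

The intermediate concentration in a first-order A→B→C sequence is C_D = k₁C_{A0}(e^(−k₁t) − e^(−k₂t))/(k₂−k₁).
e^(−k₁t) = e^(−0.0712×7.23) = e^(−0.5148) = 0.5976; e^(−k₂t) = e^(−5.480) = 0.004168.
C_D = 0.0712×4.37/(0.758−0.0712) × (0.5976−0.004168) = 0.4530×0.5935 = 0.2689 kmol/m³.
Y_D = C_D/C_{A0} = 0.2689/4.37 = 0.0615.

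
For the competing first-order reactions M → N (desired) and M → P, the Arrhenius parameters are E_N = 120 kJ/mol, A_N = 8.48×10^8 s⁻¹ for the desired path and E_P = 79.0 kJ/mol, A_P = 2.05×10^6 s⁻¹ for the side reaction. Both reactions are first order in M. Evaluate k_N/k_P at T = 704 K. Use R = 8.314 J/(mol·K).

0.375

With equal orders, S_{N/P} = k_N/k_P = (A_N/A_P)·exp[(E_P−E_N)/(RT)].
(E_P−E_N)/(RT) = (79.0−120)×10³/(8.314×704) = -41000/5853 = -7.005.
k_N/k_P = (8.48×10^8/2.05×10^6)·exp(-7.005) = 413.7 × 9.074×10^-4 = 0.375.
Since E_N > E_P, raising the temperature improves selectivity toward N.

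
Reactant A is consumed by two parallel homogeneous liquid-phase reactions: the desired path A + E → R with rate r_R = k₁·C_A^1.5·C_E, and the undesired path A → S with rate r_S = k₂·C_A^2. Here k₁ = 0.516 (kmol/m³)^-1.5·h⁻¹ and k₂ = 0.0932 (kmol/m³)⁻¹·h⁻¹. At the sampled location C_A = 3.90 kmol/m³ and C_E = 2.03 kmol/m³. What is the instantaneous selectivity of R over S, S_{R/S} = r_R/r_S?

5.69

S_{R/S} = r_R/r_S = (k₁·C_A^1.5·C_E)/(k₂·C_A^2) = (k₁/k₂)·C_A^-0.5·C_E.
= (0.516×3.900^1.5×2.030) / (0.0932×3.900^2) = 8.068/1.418 = 5.69.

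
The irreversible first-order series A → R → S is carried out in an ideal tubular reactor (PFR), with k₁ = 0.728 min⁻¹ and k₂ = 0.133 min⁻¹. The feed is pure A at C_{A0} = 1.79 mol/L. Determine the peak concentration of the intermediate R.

At the optimum, C_{R,max}/C_{A0} = (k₁/k₂)^[k₂/(k₂−k₁)].
= (0.728/0.133)^(0.133/(0.133−0.728)) = (5.474)^(-0.2235) = 0.6839.
C_{R,max} = 0.6839×1.79 = 1.22 mol/L.

1.22 mol/L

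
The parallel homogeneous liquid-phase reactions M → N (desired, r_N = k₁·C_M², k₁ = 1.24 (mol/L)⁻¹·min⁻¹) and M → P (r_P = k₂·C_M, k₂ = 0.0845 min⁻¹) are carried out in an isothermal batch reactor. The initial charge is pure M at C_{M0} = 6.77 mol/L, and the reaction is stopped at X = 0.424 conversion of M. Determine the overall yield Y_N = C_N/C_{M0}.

0.419

C_M = C_{M0}(1−X) = 3.900 mol/L.
Along a PFR/batch, dC_P/dC_M = −r_P/(r_N+r_P) = −k₂/(k₂+k₁·C_M).
Integrating from C_{M0} to C_M: C_P = (0.0845/1.24)·ln[(0.0845+1.24·6.77)/(0.0845+1.24·3.90)] = 0.06815·ln(8.479/4.920) = 0.03709 mol/L.
Then C_N = (C_{M0}−C_M) − C_P = 2.870 − 0.03709 = 2.833 mol/L.
Y_N = C_N/C_{M0} = 2.833/6.77 = 0.419.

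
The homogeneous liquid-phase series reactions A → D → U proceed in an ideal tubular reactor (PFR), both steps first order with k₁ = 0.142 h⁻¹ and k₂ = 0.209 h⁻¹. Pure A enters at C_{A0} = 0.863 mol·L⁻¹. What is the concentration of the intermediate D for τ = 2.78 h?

For first-order series with pure A initially, C_D(τ) = k₁C_{A0}/(k₂−k₁)·(e^(−k₁τ) − e^(−k₂τ)).
e^(−k₁τ) = e^(−0.142×2.78) = e^(−0.3948) = 0.6738; e^(−k₂τ) = e^(−0.5810) = 0.5593.
C_D = 0.142×0.863/(0.209−0.142) × (0.6738−0.5593) = 1.829×0.1145 = 0.2095 mol·L⁻¹.

0.209 mol·L⁻¹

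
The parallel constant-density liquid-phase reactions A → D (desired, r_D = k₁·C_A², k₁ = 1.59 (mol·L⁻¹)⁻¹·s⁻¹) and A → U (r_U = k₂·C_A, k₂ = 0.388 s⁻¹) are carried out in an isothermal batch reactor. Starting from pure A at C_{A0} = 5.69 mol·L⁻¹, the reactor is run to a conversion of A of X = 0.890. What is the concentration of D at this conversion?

4.60 mol·L⁻¹

C_A = C_{A0}(1−X) = 0.6259 mol·L⁻¹.
Along a PFR/batch, dC_U/dC_A = −r_U/(r_D+r_U) = −k₂/(k₂+k₁·C_A).
Integrating from C_{A0} to C_A: C_U = (0.388/1.59)·ln[(0.388+1.59·5.69)/(0.388+1.59·0.626)] = 0.2440·ln(9.435/1.383) = 0.4685 mol·L⁻¹.
Then C_D = (C_{A0}−C_A) − C_U = 5.064 − 0.4685 = 4.596 mol·L⁻¹.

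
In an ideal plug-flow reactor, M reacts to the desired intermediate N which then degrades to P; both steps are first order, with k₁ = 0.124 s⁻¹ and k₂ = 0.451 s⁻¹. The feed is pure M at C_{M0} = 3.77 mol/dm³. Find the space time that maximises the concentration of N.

For first-order series the maximum of C_N occurs at τ_opt = ln(k₂/k₁)/(k₂−k₁).
= ln(0.451/0.124)/(0.451−0.124) = ln(3.637)/0.3270 = 1.291/0.3270 = 3.95 s.

3.95 s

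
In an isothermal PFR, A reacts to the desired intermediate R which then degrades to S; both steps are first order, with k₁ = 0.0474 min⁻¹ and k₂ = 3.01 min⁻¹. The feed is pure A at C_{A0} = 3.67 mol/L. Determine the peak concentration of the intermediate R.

0.0541 mol/L

Evaluating C_R at τ_opt = ln(k₂/k₁)/(k₂−k₁) gives C_{R,max}/C_{A0} = (k₁/k₂)^[k₂/(k₂−k₁)].
= (0.0474/3.01)^(3.01/(3.01−0.0474)) = (0.01575)^(1.016) = 0.01474.
C_{R,max} = 0.01474×3.67 = 0.0541 mol/L.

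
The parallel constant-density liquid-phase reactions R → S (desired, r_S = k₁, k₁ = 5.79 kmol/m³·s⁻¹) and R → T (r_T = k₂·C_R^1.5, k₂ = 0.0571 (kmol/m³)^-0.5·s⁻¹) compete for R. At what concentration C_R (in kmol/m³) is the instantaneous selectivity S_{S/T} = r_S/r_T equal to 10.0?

4.68 kmol/m³

S_{S/T} = (k₁/k₂)·C_R^-1.5 ⇒ C_R = (S·k₂/k₁)^(1/(-1.5)).
= (10.0×0.0571/5.79)^(-0.6667) = (0.09862)^(-0.6667) = 4.68 kmol/m³.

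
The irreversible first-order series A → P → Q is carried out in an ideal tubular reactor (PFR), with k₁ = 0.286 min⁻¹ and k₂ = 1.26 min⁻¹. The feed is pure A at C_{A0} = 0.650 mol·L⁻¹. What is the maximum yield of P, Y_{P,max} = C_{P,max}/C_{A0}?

0.147

For a first-order series the maximum intermediate yield is C_{P,max}/C_{A0} = (k₁/k₂)^[k₂/(k₂−k₁)].
= (0.286/1.26)^(1.26/(1.26−0.286)) = (0.2270)^(1.294) = 0.1469.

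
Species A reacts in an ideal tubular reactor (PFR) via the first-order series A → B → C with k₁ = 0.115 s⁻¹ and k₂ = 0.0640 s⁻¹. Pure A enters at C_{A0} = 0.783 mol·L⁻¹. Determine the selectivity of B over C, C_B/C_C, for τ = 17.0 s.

1.05

The intermediate concentration in a first-order A→B→C sequence is C_B = k₁C_{A0}(e^(−k₁τ) − e^(−k₂τ))/(k₂−k₁).
e^(−k₁τ) = e^(−0.115×17.0) = e^(−1.955) = 0.1416; e^(−k₂τ) = e^(−1.088) = 0.3369.
C_B = 0.115×0.783/(0.0640−0.115) × (0.1416−0.3369) = (-1.766)×(-0.1953) = 0.3449 mol·L⁻¹.
C_A = C_{A0}e^(−k₁τ) = 0.1108 mol·L⁻¹, so C_C = C_{A0}−C_A−C_B = 0.3273 mol·L⁻¹; C_B/C_C = 1.05.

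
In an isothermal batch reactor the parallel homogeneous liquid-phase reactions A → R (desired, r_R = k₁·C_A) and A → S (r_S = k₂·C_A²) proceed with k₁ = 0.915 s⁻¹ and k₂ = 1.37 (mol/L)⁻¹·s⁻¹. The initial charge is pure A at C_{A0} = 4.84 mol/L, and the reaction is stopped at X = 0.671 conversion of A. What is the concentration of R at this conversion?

0.595 mol/L

C_A = C_{A0}(1−X) = 1.592 mol/L.
Along a PFR/batch, dC_R/dC_A = −r_R/(r_R+r_S) = −k₁/(k₁+k₂·C_A).
Integrating from C_{A0} to C_A: C_R = (0.915/1.37)·ln[(0.915+1.37·4.84)/(0.915+1.37·1.59)] = 0.6679·ln(7.546/3.097) = 0.5949 mol/L.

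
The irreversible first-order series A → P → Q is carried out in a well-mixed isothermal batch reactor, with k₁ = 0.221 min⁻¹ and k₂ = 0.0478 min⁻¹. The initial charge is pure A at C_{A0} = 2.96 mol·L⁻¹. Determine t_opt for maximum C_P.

The intermediate peaks when r₁ = r₂, i.e. k₁e^(−k₁t) = k₂e^(−k₂t), giving t_opt = ln(k₂/k₁)/(k₂−k₁).
= ln(0.0478/0.221)/(0.0478−0.221) = ln(0.2163)/-0.1732 = -1.531/-0.1732 = 8.84 min.

8.84 min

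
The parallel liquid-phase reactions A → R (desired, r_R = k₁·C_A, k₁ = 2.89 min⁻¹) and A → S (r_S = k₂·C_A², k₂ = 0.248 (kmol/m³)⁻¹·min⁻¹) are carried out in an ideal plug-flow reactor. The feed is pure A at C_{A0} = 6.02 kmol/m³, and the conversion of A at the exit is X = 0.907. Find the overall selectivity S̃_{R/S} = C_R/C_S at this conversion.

3.73

C_A = C_{A0}(1−X) = 0.5599 kmol/m³.
Along a PFR/batch, dC_R/dC_A = −r_R/(r_R+r_S) = −k₁/(k₁+k₂·C_A).
Integrating from C_{A0} to C_A: C_R = (2.89/0.248)·ln[(2.89+0.248·6.02)/(2.89+0.248·0.560)] = 11.65·ln(4.383/3.029) = 4.306 kmol/m³.
C_S = (C_{A0}−C_A)−C_R = 1.154 kmol/m³; S̃_{R/S} = 4.306/1.154 = 3.73.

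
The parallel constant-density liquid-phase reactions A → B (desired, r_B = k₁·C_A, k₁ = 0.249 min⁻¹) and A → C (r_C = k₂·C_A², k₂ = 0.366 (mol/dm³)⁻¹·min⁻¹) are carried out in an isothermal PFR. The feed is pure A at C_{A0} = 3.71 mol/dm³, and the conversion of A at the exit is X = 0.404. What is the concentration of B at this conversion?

0.284 mol/dm³

C_A = C_{A0}(1−X) = 2.211 mol/dm³.
Along a PFR/batch, dC_B/dC_A = −r_B/(r_B+r_C) = −k₁/(k₁+k₂·C_A).
Integrating from C_{A0} to C_A: C_B = (0.249/0.366)·ln[(0.249+0.366·3.71)/(0.249+0.366·2.21)] = 0.6803·ln(1.607/1.058) = 0.2841 mol/dm³.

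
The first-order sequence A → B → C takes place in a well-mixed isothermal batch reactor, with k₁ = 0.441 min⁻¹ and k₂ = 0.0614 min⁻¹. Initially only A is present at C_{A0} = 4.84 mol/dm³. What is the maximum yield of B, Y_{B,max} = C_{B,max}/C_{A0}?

At the optimum, C_{B,max}/C_{A0} = (k₁/k₂)^[k₂/(k₂−k₁)].
= (0.441/0.0614)^(0.0614/(0.0614−0.441)) = (7.182)^(-0.1617) = 0.7269.

0.727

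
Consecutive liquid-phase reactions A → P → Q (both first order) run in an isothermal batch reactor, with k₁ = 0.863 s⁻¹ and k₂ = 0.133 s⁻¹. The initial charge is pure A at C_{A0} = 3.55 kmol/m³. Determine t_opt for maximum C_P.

2.56 s

For first-order series the maximum of C_P occurs at t_opt = ln(k₂/k₁)/(k₂−k₁).
= ln(0.133/0.863)/(0.133−0.863) = ln(0.1541)/-0.7300 = -1.870/-0.7300 = 2.56 s.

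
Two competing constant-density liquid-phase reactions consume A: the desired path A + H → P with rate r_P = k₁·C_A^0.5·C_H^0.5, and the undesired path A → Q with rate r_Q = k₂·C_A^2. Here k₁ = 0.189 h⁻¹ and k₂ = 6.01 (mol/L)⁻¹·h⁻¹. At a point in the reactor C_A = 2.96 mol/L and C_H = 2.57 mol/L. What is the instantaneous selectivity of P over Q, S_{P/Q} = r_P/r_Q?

S_{P/Q} = r_P/r_Q = (k₁·C_A^0.5·C_H^0.5)/(k₂·C_A^2) = (k₁/k₂)·C_A^-1.5·C_H^0.5.
= (0.189×2.960^0.5×2.570^0.5) / (6.01×2.960^2) = 0.5213/52.66 = 0.00990.

0.00990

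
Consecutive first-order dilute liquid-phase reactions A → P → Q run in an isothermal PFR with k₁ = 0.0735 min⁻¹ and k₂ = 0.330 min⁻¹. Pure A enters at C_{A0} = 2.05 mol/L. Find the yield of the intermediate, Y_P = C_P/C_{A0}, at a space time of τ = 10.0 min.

0.127

For first-order series with pure A initially, C_P(τ) = k₁C_{A0}/(k₂−k₁)·(e^(−k₁τ) − e^(−k₂τ)).
e^(−k₁τ) = e^(−0.0735×10.0) = e^(−0.7350) = 0.4795; e^(−k₂τ) = e^(−3.300) = 0.03688.
C_P = 0.0735×2.05/(0.330−0.0735) × (0.4795−0.03688) = 0.5874×0.4426 = 0.2600 mol/L.
Y_P = C_P/C_{A0} = 0.2600/2.05 = 0.127.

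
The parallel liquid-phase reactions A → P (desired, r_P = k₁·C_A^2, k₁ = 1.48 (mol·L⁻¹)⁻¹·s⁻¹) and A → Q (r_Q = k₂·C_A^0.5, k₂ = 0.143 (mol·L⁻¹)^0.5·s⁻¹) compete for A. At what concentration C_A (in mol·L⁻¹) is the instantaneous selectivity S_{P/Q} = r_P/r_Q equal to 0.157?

S_{P/Q} = (k₁/k₂)·C_A^1.5 ⇒ C_A = (S·k₂/k₁)^(1/1.5).
= (0.157×0.143/1.48)^(0.6667) = (0.01517)^(0.6667) = 0.0613 mol·L⁻¹.

0.0613 mol·L⁻¹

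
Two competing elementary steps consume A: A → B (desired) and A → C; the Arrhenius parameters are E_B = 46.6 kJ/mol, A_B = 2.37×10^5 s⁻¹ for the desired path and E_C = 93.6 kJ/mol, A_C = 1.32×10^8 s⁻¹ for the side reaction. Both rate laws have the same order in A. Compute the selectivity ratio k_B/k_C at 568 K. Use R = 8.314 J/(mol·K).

With equal orders, S_{B/C} = k_B/k_C = (A_B/A_C)·exp[(E_C−E_B)/(RT)].
(E_C−E_B)/(RT) = (93.6−46.6)×10³/(8.314×568) = 47000/4722 = 9.953.
k_B/k_C = (2.37×10^5/1.32×10^8)·exp(9.953) = 0.001795 × 21008 = 37.7.

37.7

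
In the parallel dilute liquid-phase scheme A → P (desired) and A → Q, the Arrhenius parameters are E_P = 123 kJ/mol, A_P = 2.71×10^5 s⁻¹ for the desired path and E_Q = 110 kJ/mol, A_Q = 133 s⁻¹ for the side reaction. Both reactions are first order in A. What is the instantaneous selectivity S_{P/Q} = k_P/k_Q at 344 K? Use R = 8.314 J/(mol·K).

21.6

With equal orders, S_{P/Q} = k_P/k_Q = (A_P/A_Q)·exp[(E_Q−E_P)/(RT)].
(E_Q−E_P)/(RT) = (110−123)×10³/(8.314×344) = -13000/2860 = -4.545.
k_P/k_Q = (2.71×10^5/133)·exp(-4.545) = 2038 × 0.01062 = 21.6.
Since E_P > E_Q, raising the temperature improves selectivity toward P.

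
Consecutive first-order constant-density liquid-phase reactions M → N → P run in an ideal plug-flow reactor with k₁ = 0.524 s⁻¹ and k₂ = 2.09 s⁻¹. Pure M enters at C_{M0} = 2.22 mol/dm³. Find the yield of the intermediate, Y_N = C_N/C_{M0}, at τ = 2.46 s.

The intermediate concentration in a first-order A→B→C sequence is C_N = k₁C_{M0}(e^(−k₁τ) − e^(−k₂τ))/(k₂−k₁).
e^(−k₁τ) = e^(−0.524×2.46) = e^(−1.289) = 0.2755; e^(−k₂τ) = e^(−5.141) = 0.005849.
C_N = 0.524×2.22/(2.09−0.524) × (0.2755−0.005849) = 0.7428×0.2697 = 0.2003 mol/dm³.
Y_N = C_N/C_{M0} = 0.2003/2.22 = 0.0902.

0.0902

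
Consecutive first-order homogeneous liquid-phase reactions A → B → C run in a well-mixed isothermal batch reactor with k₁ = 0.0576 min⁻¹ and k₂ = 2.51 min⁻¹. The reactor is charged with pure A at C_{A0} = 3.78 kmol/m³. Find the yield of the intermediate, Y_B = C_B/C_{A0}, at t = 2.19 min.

Solving the coupled first-order balances gives C_B(t) = [k₁/(k₂−k₁)]·C_{A0}·(e^(−k₁t) − e^(−k₂t)).
e^(−k₁t) = e^(−0.0576×2.19) = e^(−0.1261) = 0.8815; e^(−k₂t) = e^(−5.497) = 0.004099.
C_B = 0.0576×3.78/(2.51−0.0576) × (0.8815−0.004099) = 0.08878×0.8774 = 0.07790 kmol/m³.
Y_B = C_B/C_{A0} = 0.07790/3.78 = 0.0206.

0.0206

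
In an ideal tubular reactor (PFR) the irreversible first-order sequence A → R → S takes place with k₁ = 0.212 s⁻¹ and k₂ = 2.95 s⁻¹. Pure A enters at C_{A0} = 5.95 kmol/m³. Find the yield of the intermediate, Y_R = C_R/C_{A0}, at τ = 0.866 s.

The intermediate concentration in a first-order A→B→C sequence is C_R = k₁C_{A0}(e^(−k₁τ) − e^(−k₂τ))/(k₂−k₁).
e^(−k₁τ) = e^(−0.212×0.866) = e^(−0.1836) = 0.8323; e^(−k₂τ) = e^(−2.555) = 0.07772.
C_R = 0.212×5.95/(2.95−0.212) × (0.8323−0.07772) = 0.4607×0.7546 = 0.3476 kmol/m³.
Y_R = C_R/C_{A0} = 0.3476/5.95 = 0.0584.

0.0584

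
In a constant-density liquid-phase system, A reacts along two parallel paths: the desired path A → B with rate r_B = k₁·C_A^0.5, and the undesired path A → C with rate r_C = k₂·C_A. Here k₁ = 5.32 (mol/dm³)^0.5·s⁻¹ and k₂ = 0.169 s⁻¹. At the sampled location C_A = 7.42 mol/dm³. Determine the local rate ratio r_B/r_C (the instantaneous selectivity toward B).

11.6

S_{B/C} = r_B/r_C = (k₁·C_A^0.5)/(k₂·C_A) = (k₁/k₂)·C_A^-0.5.
= (5.32×7.420^0.5) / (0.169×7.420) = 14.49/1.254 = 11.6.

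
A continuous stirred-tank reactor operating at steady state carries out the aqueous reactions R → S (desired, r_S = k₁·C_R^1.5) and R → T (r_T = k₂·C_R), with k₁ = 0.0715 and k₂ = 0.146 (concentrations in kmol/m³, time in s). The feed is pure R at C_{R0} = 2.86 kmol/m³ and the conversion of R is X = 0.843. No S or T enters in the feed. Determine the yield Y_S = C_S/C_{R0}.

0.208

Exit C_R = C_{R0}(1−X) = 2.86×0.157 = 0.4490 kmol/m³.
In a CSTR the entire volume is at exit conditions, so r_S = 0.0715×0.4490^1.5 = 0.02151 and r_T = 0.146×0.4490 = 0.06556.
Fraction of consumed R going to S: r_S/(r_S+r_T) = 0.2471.
C_S = 0.2471·C_{R0}·X = 0.2471×2.86×0.843 = 0.596 kmol/m³; Y_S = C_S/C_{R0} = 0.208.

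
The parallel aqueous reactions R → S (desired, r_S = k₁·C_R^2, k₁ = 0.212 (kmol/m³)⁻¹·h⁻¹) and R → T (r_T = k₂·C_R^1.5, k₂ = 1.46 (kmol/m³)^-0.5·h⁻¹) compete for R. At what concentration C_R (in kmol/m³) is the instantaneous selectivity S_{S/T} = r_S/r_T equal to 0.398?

7.51 kmol/m³

S_{S/T} = (k₁/k₂)·C_R^0.5 ⇒ C_R = (S·k₂/k₁)^(2).
= (0.398×1.46/0.212)^(2) = (2.741)^(2) = 7.51 kmol/m³.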